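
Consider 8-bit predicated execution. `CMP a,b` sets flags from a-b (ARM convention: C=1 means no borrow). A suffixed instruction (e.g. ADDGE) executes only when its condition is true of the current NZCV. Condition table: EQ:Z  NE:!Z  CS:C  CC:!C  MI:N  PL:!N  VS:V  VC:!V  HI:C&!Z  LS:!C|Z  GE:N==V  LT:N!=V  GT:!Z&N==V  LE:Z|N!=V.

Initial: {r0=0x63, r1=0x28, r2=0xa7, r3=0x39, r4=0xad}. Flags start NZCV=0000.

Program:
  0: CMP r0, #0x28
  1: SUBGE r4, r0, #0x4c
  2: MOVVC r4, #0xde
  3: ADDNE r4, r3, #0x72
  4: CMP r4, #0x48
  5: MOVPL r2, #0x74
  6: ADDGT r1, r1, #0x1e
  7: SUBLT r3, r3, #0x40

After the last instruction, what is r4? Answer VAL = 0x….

VAL = 0xab

[0] flags=0010 → (cmp)
[1] flags=0010 GE?T → r4=0x17
[2] flags=0010 VC?T → r4=0xde
[3] flags=0010 NE?T → r4=0xab
[4] flags=0011 → (cmp)
[5] flags=0011 PL?T → r2=0x74
[6] flags=0011 GT?F → skip
[7] flags=0011 LT?T → r3=0xf9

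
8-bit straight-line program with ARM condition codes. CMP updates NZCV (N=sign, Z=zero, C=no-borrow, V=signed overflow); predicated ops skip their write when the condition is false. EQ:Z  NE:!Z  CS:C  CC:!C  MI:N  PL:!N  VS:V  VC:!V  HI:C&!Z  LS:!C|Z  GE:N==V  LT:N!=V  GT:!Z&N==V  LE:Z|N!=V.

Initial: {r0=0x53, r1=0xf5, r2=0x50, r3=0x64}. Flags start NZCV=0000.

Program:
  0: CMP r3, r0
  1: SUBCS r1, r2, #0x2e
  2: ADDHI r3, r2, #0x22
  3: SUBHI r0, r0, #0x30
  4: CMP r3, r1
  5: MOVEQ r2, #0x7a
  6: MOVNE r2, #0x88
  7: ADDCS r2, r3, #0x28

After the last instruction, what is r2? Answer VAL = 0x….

0: ✓ CMP  NZCV=0010
1: ✓ SUBCS  r1←0x22
2: ✓ ADDHI  r3←0x72
3: ✓ SUBHI  r0←0x23
4: ✓ CMP  NZCV=0010
5: · MOVEQ
6: ✓ MOVNE  r2←0x88
7: ✓ ADDCS  r2←0x9a

VAL = 0x9a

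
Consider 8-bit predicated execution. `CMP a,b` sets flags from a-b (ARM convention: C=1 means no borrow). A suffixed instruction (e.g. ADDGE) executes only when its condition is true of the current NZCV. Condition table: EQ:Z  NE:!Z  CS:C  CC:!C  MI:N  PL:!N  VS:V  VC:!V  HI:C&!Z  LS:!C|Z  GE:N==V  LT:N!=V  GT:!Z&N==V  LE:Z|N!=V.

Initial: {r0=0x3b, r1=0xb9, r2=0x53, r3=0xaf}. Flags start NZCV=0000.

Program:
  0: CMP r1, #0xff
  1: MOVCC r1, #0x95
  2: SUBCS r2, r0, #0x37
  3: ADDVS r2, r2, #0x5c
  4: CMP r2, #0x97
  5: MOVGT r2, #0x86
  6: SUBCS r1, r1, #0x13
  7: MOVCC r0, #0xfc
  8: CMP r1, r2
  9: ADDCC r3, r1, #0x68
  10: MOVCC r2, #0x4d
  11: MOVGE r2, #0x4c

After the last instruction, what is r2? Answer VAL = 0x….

VAL = 0x4c

[0] flags=1000 → (cmp)
[1] flags=1000 CC?T → r1=0x95
[2] flags=1000 CS?F → skip
[3] flags=1000 VS?F → skip
[4] flags=1001 → (cmp)
[5] flags=1001 GT?T → r2=0x86
[6] flags=1001 CS?F → skip
[7] flags=1001 CC?T → r0=0xfc
[8] flags=0010 → (cmp)
[9] flags=0010 CC?F → skip
[10] flags=0010 CC?F → skip
[11] flags=0010 GE?T → r2=0x4c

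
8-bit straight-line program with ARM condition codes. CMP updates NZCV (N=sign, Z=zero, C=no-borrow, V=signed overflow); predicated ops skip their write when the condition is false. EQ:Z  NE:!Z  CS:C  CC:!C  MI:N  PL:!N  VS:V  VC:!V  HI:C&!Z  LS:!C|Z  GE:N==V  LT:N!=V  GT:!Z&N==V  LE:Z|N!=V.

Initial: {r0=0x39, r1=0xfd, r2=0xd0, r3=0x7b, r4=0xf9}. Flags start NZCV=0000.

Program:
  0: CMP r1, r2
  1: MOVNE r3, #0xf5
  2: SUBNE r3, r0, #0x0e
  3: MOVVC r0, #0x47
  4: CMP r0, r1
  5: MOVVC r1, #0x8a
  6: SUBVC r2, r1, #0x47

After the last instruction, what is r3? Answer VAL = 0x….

VAL = 0x2b

[0] flags=0010 → (cmp)
[1] flags=0010 NE?T → r3=0xf5
[2] flags=0010 NE?T → r3=0x2b
[3] flags=0010 VC?T → r0=0x47
[4] flags=0000 → (cmp)
[5] flags=0000 VC?T → r1=0x8a
[6] flags=0000 VC?T → r2=0x43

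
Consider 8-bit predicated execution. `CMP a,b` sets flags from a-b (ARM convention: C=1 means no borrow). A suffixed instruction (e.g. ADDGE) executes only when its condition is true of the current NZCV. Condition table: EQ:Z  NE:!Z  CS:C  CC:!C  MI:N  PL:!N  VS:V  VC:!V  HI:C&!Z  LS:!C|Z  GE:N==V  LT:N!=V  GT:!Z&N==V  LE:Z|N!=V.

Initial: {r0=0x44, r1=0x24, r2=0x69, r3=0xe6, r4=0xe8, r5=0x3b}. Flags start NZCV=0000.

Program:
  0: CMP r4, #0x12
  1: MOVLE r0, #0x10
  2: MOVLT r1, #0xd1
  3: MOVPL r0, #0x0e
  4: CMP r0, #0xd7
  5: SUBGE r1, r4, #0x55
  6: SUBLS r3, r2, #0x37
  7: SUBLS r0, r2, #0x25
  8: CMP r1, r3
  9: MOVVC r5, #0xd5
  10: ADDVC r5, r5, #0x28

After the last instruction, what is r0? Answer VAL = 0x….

[0] flags=1010 → (cmp)
[1] flags=1010 LE?T → r0=0x10
[2] flags=1010 LT?T → r1=0xd1
[3] flags=1010 PL?F → skip
[4] flags=0000 → (cmp)
[5] flags=0000 GE?T → r1=0x93
[6] flags=0000 LS?T → r3=0x32
[7] flags=0000 LS?T → r0=0x44
[8] flags=0011 → (cmp)
[9] flags=0011 VC?F → skip
[10] flags=0011 VC?F → skip

VAL = 0x44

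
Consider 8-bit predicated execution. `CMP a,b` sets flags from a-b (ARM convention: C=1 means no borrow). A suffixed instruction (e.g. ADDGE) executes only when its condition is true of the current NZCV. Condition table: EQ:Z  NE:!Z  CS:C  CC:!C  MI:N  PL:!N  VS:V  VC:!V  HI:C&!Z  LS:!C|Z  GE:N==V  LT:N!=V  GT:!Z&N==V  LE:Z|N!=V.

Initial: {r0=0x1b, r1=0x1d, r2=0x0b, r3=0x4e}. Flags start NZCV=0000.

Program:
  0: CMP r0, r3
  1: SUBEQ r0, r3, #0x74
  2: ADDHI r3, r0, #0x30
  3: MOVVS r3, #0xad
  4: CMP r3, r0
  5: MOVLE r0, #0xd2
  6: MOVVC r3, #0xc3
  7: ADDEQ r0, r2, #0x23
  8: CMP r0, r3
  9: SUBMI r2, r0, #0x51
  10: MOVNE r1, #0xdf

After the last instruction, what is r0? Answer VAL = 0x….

0: ✓ CMP  NZCV=1000
1: · SUBEQ
2: · ADDHI
3: · MOVVS
4: ✓ CMP  NZCV=0010
5: · MOVLE
6: ✓ MOVVC  r3←0xc3
7: · ADDEQ
8: ✓ CMP  NZCV=0000
9: · SUBMI
10: ✓ MOVNE  r1←0xdf

VAL = 0x1b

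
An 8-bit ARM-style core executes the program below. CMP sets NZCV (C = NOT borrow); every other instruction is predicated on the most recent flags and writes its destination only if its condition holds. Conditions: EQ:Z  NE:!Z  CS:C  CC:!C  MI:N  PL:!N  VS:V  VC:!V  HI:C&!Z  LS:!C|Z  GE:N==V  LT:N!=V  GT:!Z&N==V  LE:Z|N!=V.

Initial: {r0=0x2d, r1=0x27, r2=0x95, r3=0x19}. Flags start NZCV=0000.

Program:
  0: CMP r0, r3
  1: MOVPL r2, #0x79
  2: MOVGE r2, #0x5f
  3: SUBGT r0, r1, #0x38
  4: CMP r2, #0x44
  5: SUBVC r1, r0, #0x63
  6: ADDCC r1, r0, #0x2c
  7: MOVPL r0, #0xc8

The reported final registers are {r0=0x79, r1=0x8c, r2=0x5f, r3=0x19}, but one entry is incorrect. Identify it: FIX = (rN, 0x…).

FIX = (r0, 0xc8)

[0] flags=0010 → (cmp)
[1] flags=0010 PL?T → r2=0x79
[2] flags=0010 GE?T → r2=0x5f
[3] flags=0010 GT?T → r0=0xef
[4] flags=0010 → (cmp)
[5] flags=0010 VC?T → r1=0x8c
[6] flags=0010 CC?F → skip
[7] flags=0010 PL?T → r0=0xc8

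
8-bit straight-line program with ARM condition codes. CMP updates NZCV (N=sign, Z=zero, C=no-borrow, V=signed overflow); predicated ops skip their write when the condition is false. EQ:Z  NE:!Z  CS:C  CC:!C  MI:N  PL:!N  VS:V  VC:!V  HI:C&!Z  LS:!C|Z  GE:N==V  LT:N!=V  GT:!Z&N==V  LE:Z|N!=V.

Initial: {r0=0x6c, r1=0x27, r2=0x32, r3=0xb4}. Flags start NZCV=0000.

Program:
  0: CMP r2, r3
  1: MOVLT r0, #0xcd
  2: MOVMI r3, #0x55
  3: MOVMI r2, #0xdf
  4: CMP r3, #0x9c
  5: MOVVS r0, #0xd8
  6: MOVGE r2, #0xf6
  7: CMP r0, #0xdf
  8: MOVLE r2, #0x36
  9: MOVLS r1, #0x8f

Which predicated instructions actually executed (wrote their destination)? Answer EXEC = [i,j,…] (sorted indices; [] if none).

0: ✓ CMP  NZCV=0000
1: · MOVLT
2: · MOVMI
3: · MOVMI
4: ✓ CMP  NZCV=0010
5: · MOVVS
6: ✓ MOVGE  r2←0xf6
7: ✓ CMP  NZCV=1001
8: · MOVLE
9: ✓ MOVLS  r1←0x8f

EXEC = [6,9]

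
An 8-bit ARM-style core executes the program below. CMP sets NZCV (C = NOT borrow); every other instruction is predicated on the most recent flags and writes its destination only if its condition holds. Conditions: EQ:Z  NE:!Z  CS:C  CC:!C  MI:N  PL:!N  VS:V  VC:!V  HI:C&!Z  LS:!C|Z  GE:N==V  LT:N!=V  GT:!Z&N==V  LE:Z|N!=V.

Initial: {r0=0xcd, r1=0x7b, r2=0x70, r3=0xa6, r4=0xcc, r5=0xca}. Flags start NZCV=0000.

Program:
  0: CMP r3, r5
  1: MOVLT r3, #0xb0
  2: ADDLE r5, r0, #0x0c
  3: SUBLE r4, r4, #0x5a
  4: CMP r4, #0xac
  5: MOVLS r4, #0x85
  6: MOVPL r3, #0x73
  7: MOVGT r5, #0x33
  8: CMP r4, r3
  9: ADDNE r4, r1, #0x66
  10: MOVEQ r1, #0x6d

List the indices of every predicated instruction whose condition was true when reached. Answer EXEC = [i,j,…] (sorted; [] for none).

EXEC = [1,2,3,5,7,9]

[0] flags=1000 → (cmp)
[1] flags=1000 LT?T → r3=0xb0
[2] flags=1000 LE?T → r5=0xd9
[3] flags=1000 LE?T → r4=0x72
[4] flags=1001 → (cmp)
[5] flags=1001 LS?T → r4=0x85
[6] flags=1001 PL?F → skip
[7] flags=1001 GT?T → r5=0x33
[8] flags=1000 → (cmp)
[9] flags=1000 NE?T → r4=0xe1
[10] flags=1000 EQ?F → skip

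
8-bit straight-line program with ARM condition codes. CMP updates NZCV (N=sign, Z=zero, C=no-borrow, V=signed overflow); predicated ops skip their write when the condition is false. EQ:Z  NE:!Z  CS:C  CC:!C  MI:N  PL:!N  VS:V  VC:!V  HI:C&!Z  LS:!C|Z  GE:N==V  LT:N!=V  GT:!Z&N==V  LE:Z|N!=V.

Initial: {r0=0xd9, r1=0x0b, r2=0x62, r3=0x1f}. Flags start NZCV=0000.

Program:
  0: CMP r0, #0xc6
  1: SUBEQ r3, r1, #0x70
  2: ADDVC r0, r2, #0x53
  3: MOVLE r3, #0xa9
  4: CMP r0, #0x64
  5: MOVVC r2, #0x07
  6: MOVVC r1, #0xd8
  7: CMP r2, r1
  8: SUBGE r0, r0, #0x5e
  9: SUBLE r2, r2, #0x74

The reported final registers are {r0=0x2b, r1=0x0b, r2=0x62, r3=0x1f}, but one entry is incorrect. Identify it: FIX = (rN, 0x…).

FIX = (r0, 0x57)

0: ✓ CMP  NZCV=0010
1: · SUBEQ
2: ✓ ADDVC  r0←0xb5
3: · MOVLE
4: ✓ CMP  NZCV=0011
5: · MOVVC
6: · MOVVC
7: ✓ CMP  NZCV=0010
8: ✓ SUBGE  r0←0x57
9: · SUBLE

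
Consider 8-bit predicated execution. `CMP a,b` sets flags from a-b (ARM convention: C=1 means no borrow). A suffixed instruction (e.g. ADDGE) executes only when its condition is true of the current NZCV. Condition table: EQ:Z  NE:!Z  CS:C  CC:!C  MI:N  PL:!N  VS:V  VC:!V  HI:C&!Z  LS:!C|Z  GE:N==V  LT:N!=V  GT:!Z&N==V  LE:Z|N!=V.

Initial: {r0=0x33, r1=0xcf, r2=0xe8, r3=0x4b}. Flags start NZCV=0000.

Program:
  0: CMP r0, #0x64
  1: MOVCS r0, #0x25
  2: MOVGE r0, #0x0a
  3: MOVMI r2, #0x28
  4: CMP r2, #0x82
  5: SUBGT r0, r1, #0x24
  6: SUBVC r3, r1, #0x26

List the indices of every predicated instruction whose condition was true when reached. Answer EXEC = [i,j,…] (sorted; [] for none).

EXEC = [3,5]

0: ✓ CMP  NZCV=1000
1: · MOVCS
2: · MOVGE
3: ✓ MOVMI  r2←0x28
4: ✓ CMP  NZCV=1001
5: ✓ SUBGT  r0←0xab
6: · SUBVC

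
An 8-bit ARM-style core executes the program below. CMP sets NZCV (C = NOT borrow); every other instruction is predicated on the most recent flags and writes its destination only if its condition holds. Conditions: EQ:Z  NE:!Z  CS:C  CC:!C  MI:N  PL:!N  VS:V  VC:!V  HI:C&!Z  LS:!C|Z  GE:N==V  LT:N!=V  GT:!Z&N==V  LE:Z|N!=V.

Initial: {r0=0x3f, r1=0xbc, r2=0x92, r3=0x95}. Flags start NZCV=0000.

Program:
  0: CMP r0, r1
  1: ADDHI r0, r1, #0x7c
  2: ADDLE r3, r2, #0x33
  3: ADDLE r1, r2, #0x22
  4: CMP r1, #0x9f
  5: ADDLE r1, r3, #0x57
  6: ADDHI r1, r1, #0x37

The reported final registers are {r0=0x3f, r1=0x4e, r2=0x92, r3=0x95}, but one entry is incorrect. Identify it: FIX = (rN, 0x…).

[0] flags=1001 → (cmp)
[1] flags=1001 HI?F → skip
[2] flags=1001 LE?F → skip
[3] flags=1001 LE?F → skip
[4] flags=0010 → (cmp)
[5] flags=0010 LE?F → skip
[6] flags=0010 HI?T → r1=0xf3

FIX = (r1, 0xf3)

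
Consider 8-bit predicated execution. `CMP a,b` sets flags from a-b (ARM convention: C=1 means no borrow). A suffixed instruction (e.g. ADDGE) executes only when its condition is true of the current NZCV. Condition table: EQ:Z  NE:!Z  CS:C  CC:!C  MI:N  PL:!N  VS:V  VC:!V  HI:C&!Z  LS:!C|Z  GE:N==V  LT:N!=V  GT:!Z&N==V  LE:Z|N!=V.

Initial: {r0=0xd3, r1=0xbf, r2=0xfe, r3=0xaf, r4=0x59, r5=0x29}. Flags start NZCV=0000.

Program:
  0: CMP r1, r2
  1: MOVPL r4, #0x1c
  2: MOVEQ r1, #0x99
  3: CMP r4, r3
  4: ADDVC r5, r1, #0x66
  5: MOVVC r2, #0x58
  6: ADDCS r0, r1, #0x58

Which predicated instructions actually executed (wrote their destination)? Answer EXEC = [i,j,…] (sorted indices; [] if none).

0: ✓ CMP  NZCV=1000
1: · MOVPL
2: · MOVEQ
3: ✓ CMP  NZCV=1001
4: · ADDVC
5: · MOVVC
6: · ADDCS

EXEC = []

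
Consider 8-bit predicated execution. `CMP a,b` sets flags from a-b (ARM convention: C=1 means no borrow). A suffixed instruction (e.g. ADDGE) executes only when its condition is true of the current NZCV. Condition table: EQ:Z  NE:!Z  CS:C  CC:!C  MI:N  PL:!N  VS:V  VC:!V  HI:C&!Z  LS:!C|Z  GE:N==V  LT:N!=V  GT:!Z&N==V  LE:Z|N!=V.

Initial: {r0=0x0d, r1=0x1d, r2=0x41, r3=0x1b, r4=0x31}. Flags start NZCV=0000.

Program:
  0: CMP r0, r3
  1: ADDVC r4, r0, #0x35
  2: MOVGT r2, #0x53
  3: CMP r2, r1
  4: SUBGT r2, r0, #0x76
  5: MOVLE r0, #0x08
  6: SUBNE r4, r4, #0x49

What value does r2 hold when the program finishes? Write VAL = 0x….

[0] flags=1000 → (cmp)
[1] flags=1000 VC?T → r4=0x42
[2] flags=1000 GT?F → skip
[3] flags=0010 → (cmp)
[4] flags=0010 GT?T → r2=0x97
[5] flags=0010 LE?F → skip
[6] flags=0010 NE?T → r4=0xf9

VAL = 0x97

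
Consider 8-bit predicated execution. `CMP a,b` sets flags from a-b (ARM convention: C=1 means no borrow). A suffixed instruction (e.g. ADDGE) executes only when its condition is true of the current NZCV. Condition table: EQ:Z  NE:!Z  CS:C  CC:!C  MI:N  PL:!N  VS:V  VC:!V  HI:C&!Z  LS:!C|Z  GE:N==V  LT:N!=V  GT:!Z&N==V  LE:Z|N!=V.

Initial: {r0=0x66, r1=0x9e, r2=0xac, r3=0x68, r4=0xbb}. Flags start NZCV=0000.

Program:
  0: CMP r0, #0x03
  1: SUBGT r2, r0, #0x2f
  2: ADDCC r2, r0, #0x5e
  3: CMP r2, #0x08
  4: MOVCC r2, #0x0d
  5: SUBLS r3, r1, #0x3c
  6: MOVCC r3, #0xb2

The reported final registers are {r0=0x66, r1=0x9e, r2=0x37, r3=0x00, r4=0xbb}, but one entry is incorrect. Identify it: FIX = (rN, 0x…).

FIX = (r3, 0x68)

0: ✓ CMP  NZCV=0010
1: ✓ SUBGT  r2←0x37
2: · ADDCC
3: ✓ CMP  NZCV=0010
4: · MOVCC
5: · SUBLS
6: · MOVCC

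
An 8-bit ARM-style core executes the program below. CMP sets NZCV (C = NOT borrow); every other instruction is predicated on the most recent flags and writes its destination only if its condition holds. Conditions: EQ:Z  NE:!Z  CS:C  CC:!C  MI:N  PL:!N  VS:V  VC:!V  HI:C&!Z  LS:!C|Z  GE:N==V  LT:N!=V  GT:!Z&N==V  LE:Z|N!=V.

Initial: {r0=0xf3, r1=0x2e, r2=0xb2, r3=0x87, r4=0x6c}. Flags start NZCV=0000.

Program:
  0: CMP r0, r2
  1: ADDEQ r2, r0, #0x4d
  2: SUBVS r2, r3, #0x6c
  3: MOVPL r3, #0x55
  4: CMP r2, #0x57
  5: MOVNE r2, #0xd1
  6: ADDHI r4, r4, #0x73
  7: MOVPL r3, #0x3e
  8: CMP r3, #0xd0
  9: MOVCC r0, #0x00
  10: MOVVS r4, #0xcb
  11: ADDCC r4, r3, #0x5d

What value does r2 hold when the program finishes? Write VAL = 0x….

0: ✓ CMP  NZCV=0010
1: · ADDEQ
2: · SUBVS
3: ✓ MOVPL  r3←0x55
4: ✓ CMP  NZCV=0011
5: ✓ MOVNE  r2←0xd1
6: ✓ ADDHI  r4←0xdf
7: ✓ MOVPL  r3←0x3e
8: ✓ CMP  NZCV=0000
9: ✓ MOVCC  r0←0x00
10: · MOVVS
11: ✓ ADDCC  r4←0x9b

VAL = 0xd1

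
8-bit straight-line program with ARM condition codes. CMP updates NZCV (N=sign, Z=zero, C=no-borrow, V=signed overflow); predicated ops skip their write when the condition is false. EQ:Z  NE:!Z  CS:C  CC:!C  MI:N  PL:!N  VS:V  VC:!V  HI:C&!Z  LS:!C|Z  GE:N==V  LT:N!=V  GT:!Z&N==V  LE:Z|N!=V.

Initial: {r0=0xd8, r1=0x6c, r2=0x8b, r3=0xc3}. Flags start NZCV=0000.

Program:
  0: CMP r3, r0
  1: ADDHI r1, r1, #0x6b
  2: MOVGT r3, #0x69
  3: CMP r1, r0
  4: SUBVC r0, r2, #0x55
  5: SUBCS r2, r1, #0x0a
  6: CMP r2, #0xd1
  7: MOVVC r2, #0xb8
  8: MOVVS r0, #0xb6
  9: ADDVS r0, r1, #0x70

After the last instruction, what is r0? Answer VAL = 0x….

0: ✓ CMP  NZCV=1000
1: · ADDHI
2: · MOVGT
3: ✓ CMP  NZCV=1001
4: · SUBVC
5: · SUBCS
6: ✓ CMP  NZCV=1000
7: ✓ MOVVC  r2←0xb8
8: · MOVVS
9: · ADDVS

VAL = 0xd8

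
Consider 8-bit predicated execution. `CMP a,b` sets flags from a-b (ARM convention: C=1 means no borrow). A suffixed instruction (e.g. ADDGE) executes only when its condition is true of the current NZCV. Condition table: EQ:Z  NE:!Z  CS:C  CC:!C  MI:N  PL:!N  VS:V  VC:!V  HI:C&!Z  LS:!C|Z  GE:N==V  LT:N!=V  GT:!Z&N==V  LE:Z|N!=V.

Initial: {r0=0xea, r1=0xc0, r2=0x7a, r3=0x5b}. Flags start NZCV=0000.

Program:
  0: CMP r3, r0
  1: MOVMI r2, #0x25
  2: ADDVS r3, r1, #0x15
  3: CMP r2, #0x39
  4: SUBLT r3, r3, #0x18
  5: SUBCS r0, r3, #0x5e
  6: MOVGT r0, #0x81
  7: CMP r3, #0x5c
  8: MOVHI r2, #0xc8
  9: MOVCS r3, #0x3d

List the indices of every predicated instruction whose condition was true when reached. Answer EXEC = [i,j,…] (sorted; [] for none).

0: ✓ CMP  NZCV=0000
1: · MOVMI
2: · ADDVS
3: ✓ CMP  NZCV=0010
4: · SUBLT
5: ✓ SUBCS  r0←0xfd
6: ✓ MOVGT  r0←0x81
7: ✓ CMP  NZCV=1000
8: · MOVHI
9: · MOVCS

EXEC = [5,6]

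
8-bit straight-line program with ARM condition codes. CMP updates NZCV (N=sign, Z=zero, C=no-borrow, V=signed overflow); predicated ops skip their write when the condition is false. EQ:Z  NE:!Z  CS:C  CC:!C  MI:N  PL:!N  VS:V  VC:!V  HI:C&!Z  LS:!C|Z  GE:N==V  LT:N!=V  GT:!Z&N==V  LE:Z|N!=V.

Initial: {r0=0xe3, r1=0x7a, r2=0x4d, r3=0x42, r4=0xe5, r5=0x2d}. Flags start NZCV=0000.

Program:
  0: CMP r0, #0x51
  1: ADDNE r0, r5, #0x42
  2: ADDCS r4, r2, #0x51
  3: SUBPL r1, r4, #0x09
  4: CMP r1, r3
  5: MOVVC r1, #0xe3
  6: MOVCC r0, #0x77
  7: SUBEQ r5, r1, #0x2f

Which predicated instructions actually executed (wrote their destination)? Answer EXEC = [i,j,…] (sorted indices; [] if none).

[0] flags=1010 → (cmp)
[1] flags=1010 NE?T → r0=0x6f
[2] flags=1010 CS?T → r4=0x9e
[3] flags=1010 PL?F → skip
[4] flags=0010 → (cmp)
[5] flags=0010 VC?T → r1=0xe3
[6] flags=0010 CC?F → skip
[7] flags=0010 EQ?F → skip

EXEC = [1,2,5]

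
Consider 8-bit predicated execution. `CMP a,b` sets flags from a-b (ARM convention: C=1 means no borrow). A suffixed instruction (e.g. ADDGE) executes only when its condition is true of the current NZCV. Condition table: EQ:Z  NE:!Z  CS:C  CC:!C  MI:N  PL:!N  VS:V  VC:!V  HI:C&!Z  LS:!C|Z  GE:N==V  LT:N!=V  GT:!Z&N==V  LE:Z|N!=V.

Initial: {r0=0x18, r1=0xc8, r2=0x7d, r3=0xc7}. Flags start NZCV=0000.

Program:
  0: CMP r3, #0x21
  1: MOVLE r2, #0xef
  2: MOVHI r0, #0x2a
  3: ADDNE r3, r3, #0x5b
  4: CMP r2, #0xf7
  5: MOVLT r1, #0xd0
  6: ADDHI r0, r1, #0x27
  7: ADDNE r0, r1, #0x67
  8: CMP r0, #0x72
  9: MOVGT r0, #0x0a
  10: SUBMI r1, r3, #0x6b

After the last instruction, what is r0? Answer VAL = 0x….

VAL = 0x37

0: ✓ CMP  NZCV=1010
1: ✓ MOVLE  r2←0xef
2: ✓ MOVHI  r0←0x2a
3: ✓ ADDNE  r3←0x22
4: ✓ CMP  NZCV=1000
5: ✓ MOVLT  r1←0xd0
6: · ADDHI
7: ✓ ADDNE  r0←0x37
8: ✓ CMP  NZCV=1000
9: · MOVGT
10: ✓ SUBMI  r1←0xb7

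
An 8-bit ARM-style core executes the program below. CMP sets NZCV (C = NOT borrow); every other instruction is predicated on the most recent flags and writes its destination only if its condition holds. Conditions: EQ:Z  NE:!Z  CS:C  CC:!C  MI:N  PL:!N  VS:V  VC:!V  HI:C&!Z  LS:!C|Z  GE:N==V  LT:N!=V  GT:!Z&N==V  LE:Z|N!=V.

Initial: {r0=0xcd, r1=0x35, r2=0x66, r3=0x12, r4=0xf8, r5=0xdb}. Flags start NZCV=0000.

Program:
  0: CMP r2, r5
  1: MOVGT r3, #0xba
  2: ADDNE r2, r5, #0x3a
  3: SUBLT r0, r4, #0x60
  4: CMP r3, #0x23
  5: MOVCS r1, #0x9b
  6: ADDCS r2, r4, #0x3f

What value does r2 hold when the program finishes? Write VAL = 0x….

[0] flags=1001 → (cmp)
[1] flags=1001 GT?T → r3=0xba
[2] flags=1001 NE?T → r2=0x15
[3] flags=1001 LT?F → skip
[4] flags=1010 → (cmp)
[5] flags=1010 CS?T → r1=0x9b
[6] flags=1010 CS?T → r2=0x37

VAL = 0x37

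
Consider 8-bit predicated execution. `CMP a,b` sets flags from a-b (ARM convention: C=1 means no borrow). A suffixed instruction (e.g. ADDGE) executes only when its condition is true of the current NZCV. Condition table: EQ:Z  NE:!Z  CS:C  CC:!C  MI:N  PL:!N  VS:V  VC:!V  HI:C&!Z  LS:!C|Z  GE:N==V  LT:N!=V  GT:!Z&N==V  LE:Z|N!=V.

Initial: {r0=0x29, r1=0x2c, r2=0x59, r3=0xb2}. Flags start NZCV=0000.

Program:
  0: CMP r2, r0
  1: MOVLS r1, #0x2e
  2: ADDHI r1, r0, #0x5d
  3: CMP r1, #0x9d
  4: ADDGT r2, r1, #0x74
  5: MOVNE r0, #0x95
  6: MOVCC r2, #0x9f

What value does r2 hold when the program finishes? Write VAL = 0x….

VAL = 0x9f

0: ✓ CMP  NZCV=0010
1: · MOVLS
2: ✓ ADDHI  r1←0x86
3: ✓ CMP  NZCV=1000
4: · ADDGT
5: ✓ MOVNE  r0←0x95
6: ✓ MOVCC  r2←0x9f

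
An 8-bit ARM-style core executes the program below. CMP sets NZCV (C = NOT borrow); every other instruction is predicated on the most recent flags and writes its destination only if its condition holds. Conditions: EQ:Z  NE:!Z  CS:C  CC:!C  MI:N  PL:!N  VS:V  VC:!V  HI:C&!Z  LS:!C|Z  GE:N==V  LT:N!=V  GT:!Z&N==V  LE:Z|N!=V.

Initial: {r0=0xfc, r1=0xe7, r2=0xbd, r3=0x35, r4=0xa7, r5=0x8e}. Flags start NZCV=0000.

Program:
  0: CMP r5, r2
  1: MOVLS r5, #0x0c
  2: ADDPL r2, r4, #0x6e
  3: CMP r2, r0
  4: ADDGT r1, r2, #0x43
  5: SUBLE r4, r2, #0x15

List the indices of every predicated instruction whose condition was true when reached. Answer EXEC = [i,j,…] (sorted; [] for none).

[0] flags=1000 → (cmp)
[1] flags=1000 LS?T → r5=0x0c
[2] flags=1000 PL?F → skip
[3] flags=1000 → (cmp)
[4] flags=1000 GT?F → skip
[5] flags=1000 LE?T → r4=0xa8

EXEC = [1,5]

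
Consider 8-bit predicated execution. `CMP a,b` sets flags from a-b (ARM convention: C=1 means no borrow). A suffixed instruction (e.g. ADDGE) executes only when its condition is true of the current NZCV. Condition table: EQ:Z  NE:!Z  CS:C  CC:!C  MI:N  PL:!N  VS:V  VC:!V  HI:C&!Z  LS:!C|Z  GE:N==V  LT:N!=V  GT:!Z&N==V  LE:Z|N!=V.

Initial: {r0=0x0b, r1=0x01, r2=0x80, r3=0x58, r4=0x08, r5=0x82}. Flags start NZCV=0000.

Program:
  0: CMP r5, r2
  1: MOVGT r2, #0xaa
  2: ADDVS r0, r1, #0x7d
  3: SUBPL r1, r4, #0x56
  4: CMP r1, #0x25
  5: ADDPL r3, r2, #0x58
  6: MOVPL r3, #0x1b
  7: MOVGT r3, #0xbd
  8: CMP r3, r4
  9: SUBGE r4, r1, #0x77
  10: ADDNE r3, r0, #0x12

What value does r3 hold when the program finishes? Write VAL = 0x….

0: ✓ CMP  NZCV=0010
1: ✓ MOVGT  r2←0xaa
2: · ADDVS
3: ✓ SUBPL  r1←0xb2
4: ✓ CMP  NZCV=1010
5: · ADDPL
6: · MOVPL
7: · MOVGT
8: ✓ CMP  NZCV=0010
9: ✓ SUBGE  r4←0x3b
10: ✓ ADDNE  r3←0x1d

VAL = 0x1d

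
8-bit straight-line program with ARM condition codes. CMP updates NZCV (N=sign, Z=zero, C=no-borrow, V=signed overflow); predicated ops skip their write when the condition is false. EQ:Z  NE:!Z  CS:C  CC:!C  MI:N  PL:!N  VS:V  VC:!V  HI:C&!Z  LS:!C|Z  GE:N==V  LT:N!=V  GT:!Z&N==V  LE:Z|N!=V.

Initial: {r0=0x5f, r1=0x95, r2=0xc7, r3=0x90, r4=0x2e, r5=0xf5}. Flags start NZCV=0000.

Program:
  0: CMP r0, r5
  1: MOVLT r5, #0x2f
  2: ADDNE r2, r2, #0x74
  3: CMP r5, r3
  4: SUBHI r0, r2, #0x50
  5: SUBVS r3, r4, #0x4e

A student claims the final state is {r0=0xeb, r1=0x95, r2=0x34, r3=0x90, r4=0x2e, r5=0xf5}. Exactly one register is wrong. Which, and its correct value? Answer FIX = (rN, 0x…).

0: ✓ CMP  NZCV=0000
1: · MOVLT
2: ✓ ADDNE  r2←0x3b
3: ✓ CMP  NZCV=0010
4: ✓ SUBHI  r0←0xeb
5: · SUBVS

FIX = (r2, 0x3b)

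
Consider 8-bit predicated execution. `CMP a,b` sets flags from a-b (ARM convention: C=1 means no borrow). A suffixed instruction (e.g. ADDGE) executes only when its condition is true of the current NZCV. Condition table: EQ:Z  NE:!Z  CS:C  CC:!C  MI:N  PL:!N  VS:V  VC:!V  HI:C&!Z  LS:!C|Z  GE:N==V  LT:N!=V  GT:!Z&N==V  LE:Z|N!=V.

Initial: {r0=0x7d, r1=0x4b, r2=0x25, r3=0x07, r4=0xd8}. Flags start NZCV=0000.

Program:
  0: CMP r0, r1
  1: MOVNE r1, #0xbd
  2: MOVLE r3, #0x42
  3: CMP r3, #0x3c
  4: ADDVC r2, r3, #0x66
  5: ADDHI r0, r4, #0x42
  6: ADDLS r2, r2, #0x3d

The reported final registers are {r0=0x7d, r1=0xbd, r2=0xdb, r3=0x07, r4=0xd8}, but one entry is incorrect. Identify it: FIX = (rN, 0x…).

0: ✓ CMP  NZCV=0010
1: ✓ MOVNE  r1←0xbd
2: · MOVLE
3: ✓ CMP  NZCV=1000
4: ✓ ADDVC  r2←0x6d
5: · ADDHI
6: ✓ ADDLS  r2←0xaa

FIX = (r2, 0xaa)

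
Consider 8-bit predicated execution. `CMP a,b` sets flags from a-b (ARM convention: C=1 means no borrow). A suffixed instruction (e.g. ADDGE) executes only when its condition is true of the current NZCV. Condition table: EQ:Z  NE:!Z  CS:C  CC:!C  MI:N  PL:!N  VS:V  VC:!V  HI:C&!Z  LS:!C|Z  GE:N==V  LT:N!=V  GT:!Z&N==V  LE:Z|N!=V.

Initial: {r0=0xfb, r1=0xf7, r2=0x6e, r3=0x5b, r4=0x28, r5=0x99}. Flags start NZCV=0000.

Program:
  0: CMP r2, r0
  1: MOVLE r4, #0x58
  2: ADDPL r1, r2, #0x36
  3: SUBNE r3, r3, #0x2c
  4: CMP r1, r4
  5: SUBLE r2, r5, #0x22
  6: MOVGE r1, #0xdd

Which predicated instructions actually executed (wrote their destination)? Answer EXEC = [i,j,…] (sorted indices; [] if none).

[0] flags=0000 → (cmp)
[1] flags=0000 LE?F → skip
[2] flags=0000 PL?T → r1=0xa4
[3] flags=0000 NE?T → r3=0x2f
[4] flags=0011 → (cmp)
[5] flags=0011 LE?T → r2=0x77
[6] flags=0011 GE?F → skip

EXEC = [2,3,5]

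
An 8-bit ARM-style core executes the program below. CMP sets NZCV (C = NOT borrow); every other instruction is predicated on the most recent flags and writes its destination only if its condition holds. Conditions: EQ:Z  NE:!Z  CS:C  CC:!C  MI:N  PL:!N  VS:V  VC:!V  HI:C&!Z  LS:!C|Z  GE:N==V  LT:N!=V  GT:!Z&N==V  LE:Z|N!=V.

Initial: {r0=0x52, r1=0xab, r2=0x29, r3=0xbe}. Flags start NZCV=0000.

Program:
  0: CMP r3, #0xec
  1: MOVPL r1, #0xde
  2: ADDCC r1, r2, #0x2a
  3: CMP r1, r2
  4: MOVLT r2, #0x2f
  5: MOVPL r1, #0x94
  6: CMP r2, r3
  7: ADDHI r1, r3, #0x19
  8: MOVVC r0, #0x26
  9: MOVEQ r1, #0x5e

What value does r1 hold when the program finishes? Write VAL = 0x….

VAL = 0x94

0: ✓ CMP  NZCV=1000
1: · MOVPL
2: ✓ ADDCC  r1←0x53
3: ✓ CMP  NZCV=0010
4: · MOVLT
5: ✓ MOVPL  r1←0x94
6: ✓ CMP  NZCV=0000
7: · ADDHI
8: ✓ MOVVC  r0←0x26
9: · MOVEQ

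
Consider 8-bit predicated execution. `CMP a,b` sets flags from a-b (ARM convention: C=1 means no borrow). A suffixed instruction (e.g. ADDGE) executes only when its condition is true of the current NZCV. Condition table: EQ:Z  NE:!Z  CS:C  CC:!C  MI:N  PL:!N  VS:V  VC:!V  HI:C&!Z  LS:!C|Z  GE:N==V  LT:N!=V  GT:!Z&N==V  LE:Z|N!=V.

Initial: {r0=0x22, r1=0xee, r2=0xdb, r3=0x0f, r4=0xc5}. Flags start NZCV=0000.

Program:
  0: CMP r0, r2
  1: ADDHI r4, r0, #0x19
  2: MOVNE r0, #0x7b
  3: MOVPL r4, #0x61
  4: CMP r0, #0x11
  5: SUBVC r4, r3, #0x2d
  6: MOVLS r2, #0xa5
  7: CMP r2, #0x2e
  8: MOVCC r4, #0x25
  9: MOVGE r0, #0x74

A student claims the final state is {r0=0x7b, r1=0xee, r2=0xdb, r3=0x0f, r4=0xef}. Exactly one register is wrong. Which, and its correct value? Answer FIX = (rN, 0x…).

[0] flags=0000 → (cmp)
[1] flags=0000 HI?F → skip
[2] flags=0000 NE?T → r0=0x7b
[3] flags=0000 PL?T → r4=0x61
[4] flags=0010 → (cmp)
[5] flags=0010 VC?T → r4=0xe2
[6] flags=0010 LS?F → skip
[7] flags=1010 → (cmp)
[8] flags=1010 CC?F → skip
[9] flags=1010 GE?F → skip

FIX = (r4, 0xe2)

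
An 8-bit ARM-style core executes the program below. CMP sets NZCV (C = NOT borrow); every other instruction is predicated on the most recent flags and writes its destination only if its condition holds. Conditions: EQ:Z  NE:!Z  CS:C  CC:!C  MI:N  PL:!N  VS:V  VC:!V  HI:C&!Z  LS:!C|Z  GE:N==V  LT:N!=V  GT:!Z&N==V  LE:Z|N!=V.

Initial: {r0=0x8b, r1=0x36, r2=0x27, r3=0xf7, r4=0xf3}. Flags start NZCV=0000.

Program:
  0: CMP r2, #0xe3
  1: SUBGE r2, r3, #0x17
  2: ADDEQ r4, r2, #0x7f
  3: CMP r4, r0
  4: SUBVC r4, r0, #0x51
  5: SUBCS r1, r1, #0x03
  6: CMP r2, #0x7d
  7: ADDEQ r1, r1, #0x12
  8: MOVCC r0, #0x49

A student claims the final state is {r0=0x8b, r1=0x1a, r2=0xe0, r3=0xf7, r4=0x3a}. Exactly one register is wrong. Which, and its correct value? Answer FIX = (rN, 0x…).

FIX = (r1, 0x33)

[0] flags=0000 → (cmp)
[1] flags=0000 GE?T → r2=0xe0
[2] flags=0000 EQ?F → skip
[3] flags=0010 → (cmp)
[4] flags=0010 VC?T → r4=0x3a
[5] flags=0010 CS?T → r1=0x33
[6] flags=0011 → (cmp)
[7] flags=0011 EQ?F → skip
[8] flags=0011 CC?F → skip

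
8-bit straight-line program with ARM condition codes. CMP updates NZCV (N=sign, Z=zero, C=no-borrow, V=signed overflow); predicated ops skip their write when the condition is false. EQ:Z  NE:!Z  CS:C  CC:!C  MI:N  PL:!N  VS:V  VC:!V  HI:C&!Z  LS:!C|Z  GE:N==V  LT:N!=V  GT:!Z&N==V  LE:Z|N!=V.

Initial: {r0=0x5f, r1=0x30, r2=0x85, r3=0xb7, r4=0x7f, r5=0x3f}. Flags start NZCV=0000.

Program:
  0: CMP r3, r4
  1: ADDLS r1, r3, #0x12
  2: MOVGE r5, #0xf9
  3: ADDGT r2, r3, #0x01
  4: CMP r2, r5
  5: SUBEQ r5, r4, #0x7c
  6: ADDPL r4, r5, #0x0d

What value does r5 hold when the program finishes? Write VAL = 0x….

VAL = 0x3f

0: ✓ CMP  NZCV=0011
1: · ADDLS
2: · MOVGE
3: · ADDGT
4: ✓ CMP  NZCV=0011
5: · SUBEQ
6: ✓ ADDPL  r4←0x4c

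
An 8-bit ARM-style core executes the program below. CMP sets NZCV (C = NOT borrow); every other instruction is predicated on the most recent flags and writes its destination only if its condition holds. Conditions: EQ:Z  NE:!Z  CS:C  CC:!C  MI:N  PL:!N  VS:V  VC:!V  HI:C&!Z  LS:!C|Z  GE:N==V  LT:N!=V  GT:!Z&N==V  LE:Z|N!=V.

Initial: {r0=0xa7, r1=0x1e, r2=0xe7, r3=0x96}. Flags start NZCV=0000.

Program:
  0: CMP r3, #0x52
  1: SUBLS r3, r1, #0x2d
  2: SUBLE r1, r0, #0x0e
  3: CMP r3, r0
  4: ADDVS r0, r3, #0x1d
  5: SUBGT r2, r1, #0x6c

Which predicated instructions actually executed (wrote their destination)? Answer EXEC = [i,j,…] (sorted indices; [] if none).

0: ✓ CMP  NZCV=0011
1: · SUBLS
2: ✓ SUBLE  r1←0x99
3: ✓ CMP  NZCV=1000
4: · ADDVS
5: · SUBGT

EXEC = [2]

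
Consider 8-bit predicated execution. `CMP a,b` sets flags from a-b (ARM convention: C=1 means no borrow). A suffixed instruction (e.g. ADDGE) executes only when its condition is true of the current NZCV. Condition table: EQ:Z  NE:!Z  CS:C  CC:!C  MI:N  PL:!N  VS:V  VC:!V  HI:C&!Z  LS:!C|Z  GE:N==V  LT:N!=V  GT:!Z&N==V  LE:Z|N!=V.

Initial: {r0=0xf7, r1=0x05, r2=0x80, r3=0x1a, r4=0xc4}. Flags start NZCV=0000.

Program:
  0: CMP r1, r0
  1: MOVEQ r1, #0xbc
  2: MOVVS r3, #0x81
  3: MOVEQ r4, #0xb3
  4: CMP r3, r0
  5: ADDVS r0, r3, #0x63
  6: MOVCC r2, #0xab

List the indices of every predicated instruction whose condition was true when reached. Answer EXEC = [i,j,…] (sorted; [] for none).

0: ✓ CMP  NZCV=0000
1: · MOVEQ
2: · MOVVS
3: · MOVEQ
4: ✓ CMP  NZCV=0000
5: · ADDVS
6: ✓ MOVCC  r2←0xab

EXEC = [6]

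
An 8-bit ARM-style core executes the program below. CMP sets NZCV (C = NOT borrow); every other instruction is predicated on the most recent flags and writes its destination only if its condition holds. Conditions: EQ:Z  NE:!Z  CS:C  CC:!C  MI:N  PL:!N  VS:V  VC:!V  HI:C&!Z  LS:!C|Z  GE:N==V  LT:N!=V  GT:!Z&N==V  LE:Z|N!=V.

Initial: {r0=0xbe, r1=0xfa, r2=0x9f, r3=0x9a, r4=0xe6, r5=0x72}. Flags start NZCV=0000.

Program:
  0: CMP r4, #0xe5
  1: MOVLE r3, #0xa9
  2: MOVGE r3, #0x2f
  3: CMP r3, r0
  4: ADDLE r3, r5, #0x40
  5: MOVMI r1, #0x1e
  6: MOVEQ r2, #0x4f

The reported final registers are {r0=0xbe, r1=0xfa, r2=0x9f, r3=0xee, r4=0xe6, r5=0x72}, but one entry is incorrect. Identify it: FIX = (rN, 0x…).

0: ✓ CMP  NZCV=0010
1: · MOVLE
2: ✓ MOVGE  r3←0x2f
3: ✓ CMP  NZCV=0000
4: · ADDLE
5: · MOVMI
6: · MOVEQ

FIX = (r3, 0x2f)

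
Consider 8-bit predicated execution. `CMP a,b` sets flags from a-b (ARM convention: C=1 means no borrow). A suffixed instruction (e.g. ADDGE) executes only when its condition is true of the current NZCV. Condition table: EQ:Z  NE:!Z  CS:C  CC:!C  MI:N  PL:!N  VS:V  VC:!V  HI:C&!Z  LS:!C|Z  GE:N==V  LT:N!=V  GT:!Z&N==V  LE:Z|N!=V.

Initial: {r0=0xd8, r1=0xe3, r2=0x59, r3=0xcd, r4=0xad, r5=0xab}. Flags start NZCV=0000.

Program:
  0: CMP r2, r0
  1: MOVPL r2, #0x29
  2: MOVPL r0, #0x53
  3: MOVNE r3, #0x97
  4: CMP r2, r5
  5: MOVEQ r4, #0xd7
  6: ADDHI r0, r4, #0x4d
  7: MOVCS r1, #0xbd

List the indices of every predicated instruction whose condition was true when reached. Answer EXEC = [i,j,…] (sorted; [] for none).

0: ✓ CMP  NZCV=1001
1: · MOVPL
2: · MOVPL
3: ✓ MOVNE  r3←0x97
4: ✓ CMP  NZCV=1001
5: · MOVEQ
6: · ADDHI
7: · MOVCS

EXEC = [3]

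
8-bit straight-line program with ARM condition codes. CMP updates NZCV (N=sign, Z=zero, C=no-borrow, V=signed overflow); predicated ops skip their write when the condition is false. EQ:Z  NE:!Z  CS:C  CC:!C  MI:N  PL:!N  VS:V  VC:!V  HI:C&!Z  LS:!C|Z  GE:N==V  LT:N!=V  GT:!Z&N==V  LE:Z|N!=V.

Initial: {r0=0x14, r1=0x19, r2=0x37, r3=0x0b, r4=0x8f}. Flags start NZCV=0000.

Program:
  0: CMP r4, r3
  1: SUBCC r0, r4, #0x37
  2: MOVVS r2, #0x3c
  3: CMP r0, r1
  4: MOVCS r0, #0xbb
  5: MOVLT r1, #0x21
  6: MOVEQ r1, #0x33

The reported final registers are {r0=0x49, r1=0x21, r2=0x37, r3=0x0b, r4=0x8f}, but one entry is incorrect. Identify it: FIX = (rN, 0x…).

0: ✓ CMP  NZCV=1010
1: · SUBCC
2: · MOVVS
3: ✓ CMP  NZCV=1000
4: · MOVCS
5: ✓ MOVLT  r1←0x21
6: · MOVEQ

FIX = (r0, 0x14)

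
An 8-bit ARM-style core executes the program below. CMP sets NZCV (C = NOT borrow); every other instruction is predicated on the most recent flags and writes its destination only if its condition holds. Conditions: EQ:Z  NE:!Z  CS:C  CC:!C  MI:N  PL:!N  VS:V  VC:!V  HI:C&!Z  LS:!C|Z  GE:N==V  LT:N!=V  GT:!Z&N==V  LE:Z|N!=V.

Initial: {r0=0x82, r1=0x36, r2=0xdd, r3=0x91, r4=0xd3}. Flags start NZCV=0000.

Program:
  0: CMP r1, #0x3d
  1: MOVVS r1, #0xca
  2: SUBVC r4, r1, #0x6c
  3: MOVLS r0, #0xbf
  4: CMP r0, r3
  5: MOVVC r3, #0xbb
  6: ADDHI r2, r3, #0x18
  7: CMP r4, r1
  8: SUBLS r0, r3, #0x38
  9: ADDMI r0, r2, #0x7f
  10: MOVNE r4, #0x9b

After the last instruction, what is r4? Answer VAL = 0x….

VAL = 0x9b

[0] flags=1000 → (cmp)
[1] flags=1000 VS?F → skip
[2] flags=1000 VC?T → r4=0xca
[3] flags=1000 LS?T → r0=0xbf
[4] flags=0010 → (cmp)
[5] flags=0010 VC?T → r3=0xbb
[6] flags=0010 HI?T → r2=0xd3
[7] flags=1010 → (cmp)
[8] flags=1010 LS?F → skip
[9] flags=1010 MI?T → r0=0x52
[10] flags=1010 NE?T → r4=0x9b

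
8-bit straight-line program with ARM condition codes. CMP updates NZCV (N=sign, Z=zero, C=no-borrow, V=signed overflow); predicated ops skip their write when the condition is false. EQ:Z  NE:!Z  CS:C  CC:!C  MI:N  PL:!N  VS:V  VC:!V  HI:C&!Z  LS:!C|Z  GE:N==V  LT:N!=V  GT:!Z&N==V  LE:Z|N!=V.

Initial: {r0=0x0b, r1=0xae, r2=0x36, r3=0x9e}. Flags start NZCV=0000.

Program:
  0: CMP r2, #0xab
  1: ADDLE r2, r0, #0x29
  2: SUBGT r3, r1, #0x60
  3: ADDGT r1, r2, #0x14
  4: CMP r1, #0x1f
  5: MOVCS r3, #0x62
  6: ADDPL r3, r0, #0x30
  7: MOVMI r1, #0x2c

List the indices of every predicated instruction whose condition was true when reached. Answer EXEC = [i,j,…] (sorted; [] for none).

0: ✓ CMP  NZCV=1001
1: · ADDLE
2: ✓ SUBGT  r3←0x4e
3: ✓ ADDGT  r1←0x4a
4: ✓ CMP  NZCV=0010
5: ✓ MOVCS  r3←0x62
6: ✓ ADDPL  r3←0x3b
7: · MOVMI

EXEC = [2,3,5,6]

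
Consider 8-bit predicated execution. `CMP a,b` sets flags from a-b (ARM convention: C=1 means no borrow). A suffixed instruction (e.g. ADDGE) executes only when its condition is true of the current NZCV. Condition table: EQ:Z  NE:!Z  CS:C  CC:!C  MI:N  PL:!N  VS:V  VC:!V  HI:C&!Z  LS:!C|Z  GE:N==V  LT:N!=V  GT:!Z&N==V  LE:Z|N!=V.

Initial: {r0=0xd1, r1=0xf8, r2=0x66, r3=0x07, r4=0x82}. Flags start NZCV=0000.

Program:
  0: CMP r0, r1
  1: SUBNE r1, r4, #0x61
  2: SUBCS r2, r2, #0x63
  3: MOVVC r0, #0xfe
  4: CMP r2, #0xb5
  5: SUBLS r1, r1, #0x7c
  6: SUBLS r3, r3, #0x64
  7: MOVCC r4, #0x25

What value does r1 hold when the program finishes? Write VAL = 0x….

VAL = 0xa5

0: ✓ CMP  NZCV=1000
1: ✓ SUBNE  r1←0x21
2: · SUBCS
3: ✓ MOVVC  r0←0xfe
4: ✓ CMP  NZCV=1001
5: ✓ SUBLS  r1←0xa5
6: ✓ SUBLS  r3←0xa3
7: ✓ MOVCC  r4←0x25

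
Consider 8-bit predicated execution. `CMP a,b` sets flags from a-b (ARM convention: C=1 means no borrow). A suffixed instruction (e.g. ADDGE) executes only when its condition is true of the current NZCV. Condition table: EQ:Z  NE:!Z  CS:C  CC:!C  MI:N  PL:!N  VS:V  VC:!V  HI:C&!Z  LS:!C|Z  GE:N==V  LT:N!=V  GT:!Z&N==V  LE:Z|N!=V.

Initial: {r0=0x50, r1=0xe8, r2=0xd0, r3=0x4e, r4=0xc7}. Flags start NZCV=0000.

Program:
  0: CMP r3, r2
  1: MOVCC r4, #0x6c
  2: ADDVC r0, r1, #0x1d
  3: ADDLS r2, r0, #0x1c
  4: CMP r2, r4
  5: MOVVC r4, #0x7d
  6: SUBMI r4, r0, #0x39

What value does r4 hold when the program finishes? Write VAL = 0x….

0: ✓ CMP  NZCV=0000
1: ✓ MOVCC  r4←0x6c
2: ✓ ADDVC  r0←0x05
3: ✓ ADDLS  r2←0x21
4: ✓ CMP  NZCV=1000
5: ✓ MOVVC  r4←0x7d
6: ✓ SUBMI  r4←0xcc

VAL = 0xcc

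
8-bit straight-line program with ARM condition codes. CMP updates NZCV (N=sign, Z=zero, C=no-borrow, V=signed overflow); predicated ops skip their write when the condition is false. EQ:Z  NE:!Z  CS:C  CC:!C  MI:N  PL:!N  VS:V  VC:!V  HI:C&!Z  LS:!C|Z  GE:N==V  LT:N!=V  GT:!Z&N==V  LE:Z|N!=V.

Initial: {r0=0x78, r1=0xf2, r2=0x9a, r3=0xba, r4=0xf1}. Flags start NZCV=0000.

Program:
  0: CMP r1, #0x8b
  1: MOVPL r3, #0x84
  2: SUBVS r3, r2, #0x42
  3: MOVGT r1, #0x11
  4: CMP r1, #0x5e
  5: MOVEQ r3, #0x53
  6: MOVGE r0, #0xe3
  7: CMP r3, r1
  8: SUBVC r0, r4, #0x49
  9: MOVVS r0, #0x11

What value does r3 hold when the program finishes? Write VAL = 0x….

VAL = 0x84

0: ✓ CMP  NZCV=0010
1: ✓ MOVPL  r3←0x84
2: · SUBVS
3: ✓ MOVGT  r1←0x11
4: ✓ CMP  NZCV=1000
5: · MOVEQ
6: · MOVGE
7: ✓ CMP  NZCV=0011
8: · SUBVC
9: ✓ MOVVS  r0←0x11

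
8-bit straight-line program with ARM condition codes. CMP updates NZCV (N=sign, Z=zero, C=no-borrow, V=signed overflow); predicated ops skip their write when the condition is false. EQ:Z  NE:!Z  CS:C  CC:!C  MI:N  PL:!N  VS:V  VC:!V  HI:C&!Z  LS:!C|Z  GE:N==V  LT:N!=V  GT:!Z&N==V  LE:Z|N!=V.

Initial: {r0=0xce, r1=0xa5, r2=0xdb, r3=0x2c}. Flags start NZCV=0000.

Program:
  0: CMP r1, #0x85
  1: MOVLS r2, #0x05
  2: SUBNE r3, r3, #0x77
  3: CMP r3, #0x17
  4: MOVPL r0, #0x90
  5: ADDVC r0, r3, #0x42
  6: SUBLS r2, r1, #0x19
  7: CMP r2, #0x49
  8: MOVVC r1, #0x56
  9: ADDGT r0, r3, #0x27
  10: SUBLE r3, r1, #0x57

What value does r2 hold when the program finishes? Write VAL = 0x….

VAL = 0xdb

0: ✓ CMP  NZCV=0010
1: · MOVLS
2: ✓ SUBNE  r3←0xb5
3: ✓ CMP  NZCV=1010
4: · MOVPL
5: ✓ ADDVC  r0←0xf7
6: · SUBLS
7: ✓ CMP  NZCV=1010
8: ✓ MOVVC  r1←0x56
9: · ADDGT
10: ✓ SUBLE  r3←0xff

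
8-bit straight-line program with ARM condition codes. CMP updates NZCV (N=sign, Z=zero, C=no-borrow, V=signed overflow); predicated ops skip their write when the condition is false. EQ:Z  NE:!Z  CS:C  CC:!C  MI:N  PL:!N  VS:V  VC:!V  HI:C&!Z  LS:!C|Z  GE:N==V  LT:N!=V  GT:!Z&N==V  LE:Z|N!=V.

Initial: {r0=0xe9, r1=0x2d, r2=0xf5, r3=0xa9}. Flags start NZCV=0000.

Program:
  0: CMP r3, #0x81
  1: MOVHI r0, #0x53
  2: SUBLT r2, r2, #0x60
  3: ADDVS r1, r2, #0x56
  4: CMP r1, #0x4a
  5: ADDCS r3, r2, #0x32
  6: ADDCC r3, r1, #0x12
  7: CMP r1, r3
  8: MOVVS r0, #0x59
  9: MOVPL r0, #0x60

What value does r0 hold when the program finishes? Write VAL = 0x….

0: ✓ CMP  NZCV=0010
1: ✓ MOVHI  r0←0x53
2: · SUBLT
3: · ADDVS
4: ✓ CMP  NZCV=1000
5: · ADDCS
6: ✓ ADDCC  r3←0x3f
7: ✓ CMP  NZCV=1000
8: · MOVVS
9: · MOVPL

VAL = 0x53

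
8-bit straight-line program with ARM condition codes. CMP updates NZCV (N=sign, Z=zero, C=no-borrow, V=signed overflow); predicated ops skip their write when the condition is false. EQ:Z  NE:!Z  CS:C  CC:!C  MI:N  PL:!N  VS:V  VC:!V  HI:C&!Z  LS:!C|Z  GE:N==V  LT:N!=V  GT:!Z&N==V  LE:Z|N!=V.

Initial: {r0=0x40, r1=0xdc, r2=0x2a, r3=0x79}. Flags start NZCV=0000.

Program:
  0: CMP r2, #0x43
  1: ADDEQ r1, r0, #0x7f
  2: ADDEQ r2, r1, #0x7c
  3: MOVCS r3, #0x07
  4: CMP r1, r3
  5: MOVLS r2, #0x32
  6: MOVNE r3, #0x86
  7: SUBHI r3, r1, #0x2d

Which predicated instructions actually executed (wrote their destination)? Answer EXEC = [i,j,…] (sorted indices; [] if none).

0: ✓ CMP  NZCV=1000
1: · ADDEQ
2: · ADDEQ
3: · MOVCS
4: ✓ CMP  NZCV=0011
5: · MOVLS
6: ✓ MOVNE  r3←0x86
7: ✓ SUBHI  r3←0xaf

EXEC = [6,7]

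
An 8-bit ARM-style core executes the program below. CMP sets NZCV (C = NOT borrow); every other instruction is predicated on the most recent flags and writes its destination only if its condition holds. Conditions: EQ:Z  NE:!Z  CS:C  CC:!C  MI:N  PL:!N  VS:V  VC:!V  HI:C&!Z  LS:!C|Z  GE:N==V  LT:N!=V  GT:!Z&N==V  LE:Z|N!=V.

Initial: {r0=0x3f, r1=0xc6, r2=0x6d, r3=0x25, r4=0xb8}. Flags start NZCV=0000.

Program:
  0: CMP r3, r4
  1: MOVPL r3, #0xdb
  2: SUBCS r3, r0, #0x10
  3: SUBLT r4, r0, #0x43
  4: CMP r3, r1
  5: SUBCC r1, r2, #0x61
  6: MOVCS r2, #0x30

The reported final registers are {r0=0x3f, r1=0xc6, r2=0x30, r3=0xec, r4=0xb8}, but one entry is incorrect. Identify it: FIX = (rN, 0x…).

FIX = (r3, 0xdb)

0: ✓ CMP  NZCV=0000
1: ✓ MOVPL  r3←0xdb
2: · SUBCS
3: · SUBLT
4: ✓ CMP  NZCV=0010
5: · SUBCC
6: ✓ MOVCS  r2←0x30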